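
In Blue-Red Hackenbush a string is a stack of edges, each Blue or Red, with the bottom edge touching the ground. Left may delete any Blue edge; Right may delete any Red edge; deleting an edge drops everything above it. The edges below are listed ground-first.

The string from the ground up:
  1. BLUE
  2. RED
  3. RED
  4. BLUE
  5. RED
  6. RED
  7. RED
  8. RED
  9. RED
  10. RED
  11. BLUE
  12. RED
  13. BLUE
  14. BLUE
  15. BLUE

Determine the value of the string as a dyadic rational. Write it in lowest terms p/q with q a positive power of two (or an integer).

4143/16384

B: Left { 0 }, Right { (no moves) } -> simplest 1
BR: Left { 0 }, Right { 1 } -> simplest 1/2
BRR: Left { 0 }, Right { 1/2; 1 } -> simplest 1/4
BRRB: Left { 0; 1/4 }, Right { 1/2; 1 } -> simplest 3/8
BRRBR: Left { 0; 1/4 }, Right { 3/8; 1/2; 1 } -> simplest 5/16
BRRBRR: Left { 0; 1/4 }, Right { 5/16; 3/8; 1/2; 1 } -> simplest 9/32
BRRBRRR: Left { 0; 1/4 }, Right { 9/32; 5/16; 3/8; 1/2; 1 } -> simplest 17/64
BRRBRRRR: Left { 0; 1/4 }, Right { 17/64; 9/32; 5/16; 3/8; 1/2; 1 } -> simplest 33/128
BRRBRRRRR: Left { 0; 1/4 }, Right { 33/128; 17/64; 9/32; 5/16; 3/8; 1/2; 1 } -> simplest 65/256
BRRBRRRRRR: Left { 0; 1/4 }, Right { 65/256; 33/128; 17/64; 9/32; 5/16; 3/8; 1/2; 1 } -> simplest 129/512
BRRBRRRRRRB: Left { 0; 1/4; 129/512 }, Right { 65/256; 33/128; 17/64; 9/32; 5/16; 3/8; 1/2; 1 } -> simplest 259/1024
BRRBRRRRRRBR: Left { 0; 1/4; 129/512 }, Right { 259/1024; 65/256; 33/128; 17/64; 9/32; 5/16; 3/8; 1/2; 1 } -> simplest 517/2048
BRRBRRRRRRBRB: Left { 0; 1/4; 129/512; 517/2048 }, Right { 259/1024; 65/256; 33/128; 17/64; 9/32; 5/16; 3/8; 1/2; 1 } -> simplest 1035/4096
BRRBRRRRRRBRBB: Left { 0; 1/4; 129/512; 517/2048; 1035/4096 }, Right { 259/1024; 65/256; 33/128; 17/64; 9/32; 5/16; 3/8; 1/2; 1 } -> simplest 2071/8192
BRRBRRRRRRBRBBB: Left { 0; 1/4; 129/512; 517/2048; 1035/4096; 2071/8192 }, Right { 259/1024; 65/256; 33/128; 17/64; 9/32; 5/16; 3/8; 1/2; 1 } -> simplest 4143/16384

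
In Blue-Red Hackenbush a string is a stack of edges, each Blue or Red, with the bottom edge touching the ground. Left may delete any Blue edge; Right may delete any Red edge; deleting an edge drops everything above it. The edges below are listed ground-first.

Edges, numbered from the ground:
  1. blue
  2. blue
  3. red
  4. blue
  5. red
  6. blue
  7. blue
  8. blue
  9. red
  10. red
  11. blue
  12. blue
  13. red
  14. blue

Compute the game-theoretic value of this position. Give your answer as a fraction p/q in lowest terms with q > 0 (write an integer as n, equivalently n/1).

7067/4096

edge 1 of 14 (blue): { 0 |  } so 1
edge 2 of 14 (blue): { 0, 1 |  } so 2
edge 3 of 14 (red): { 0, 1 | 2 } so 3/2
edge 4 of 14 (blue): { 0, 1, 3/2 | 2 } so 7/4
edge 5 of 14 (red): { 0, 1, 3/2 | 7/4, 2 } so 13/8
edge 6 of 14 (blue): { 0, 1, 3/2, 13/8 | 7/4, 2 } so 27/16
edge 7 of 14 (blue): { 0, 1, 3/2, 13/8, 27/16 | 7/4, 2 } so 55/32
edge 8 of 14 (blue): { 0, 1, 3/2, 13/8, 27/16, 55/32 | 7/4, 2 } so 111/64
edge 9 of 14 (red): { 0, 1, 3/2, 13/8, 27/16, 55/32 | 111/64, 7/4, 2 } so 221/128
edge 10 of 14 (red): { 0, 1, 3/2, 13/8, 27/16, 55/32 | 221/128, 111/64, 7/4, 2 } so 441/256
edge 11 of 14 (blue): { 0, 1, 3/2, 13/8, 27/16, 55/32, 441/256 | 221/128, 111/64, 7/4, 2 } so 883/512
edge 12 of 14 (blue): { 0, 1, 3/2, 13/8, 27/16, 55/32, 441/256, 883/512 | 221/128, 111/64, 7/4, 2 } so 1767/1024
edge 13 of 14 (red): { 0, 1, 3/2, 13/8, 27/16, 55/32, 441/256, 883/512 | 1767/1024, 221/128, 111/64, 7/4, 2 } so 3533/2048
edge 14 of 14 (blue): { 0, 1, 3/2, 13/8, 27/16, 55/32, 441/256, 883/512, 3533/2048 | 1767/1024, 221/128, 111/64, 7/4, 2 } so 7067/4096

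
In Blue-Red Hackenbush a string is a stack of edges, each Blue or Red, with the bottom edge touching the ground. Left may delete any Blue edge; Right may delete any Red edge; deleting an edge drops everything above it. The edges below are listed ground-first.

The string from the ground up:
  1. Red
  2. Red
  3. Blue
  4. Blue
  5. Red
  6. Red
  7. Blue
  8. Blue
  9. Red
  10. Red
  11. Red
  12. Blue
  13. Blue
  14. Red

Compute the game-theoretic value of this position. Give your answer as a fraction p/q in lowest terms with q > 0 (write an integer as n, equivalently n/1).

-5747/4096

Build G(s[:k]) for k = 1..14, string s = Red Red Blue Blue Red Red Blue Blue Red Red Red Blue Blue Red.
step 1: add Red to get R; options L={ · } R={ 0 } = -1
step 2: add Red to get RR; options L={ · } R={ -1 0 } = -2
step 3: add Blue to get RRB; options L={ -2 } R={ -1 0 } = -3/2
step 4: add Blue to get RRBB; options L={ -2 -3/2 } R={ -1 0 } = -5/4
step 5: add Red to get RRBBR; options L={ -2 -3/2 } R={ -5/4 -1 0 } = -11/8
step 6: add Red to get RRBBRR; options L={ -2 -3/2 } R={ -11/8 -5/4 -1 0 } = -23/16
step 7: add Blue to get RRBBRRB; options L={ -2 -3/2 -23/16 } R={ -11/8 -5/4 -1 0 } = -45/32
step 8: add Blue to get RRBBRRBB; options L={ -2 -3/2 -23/16 -45/32 } R={ -11/8 -5/4 -1 0 } = -89/64
step 9: add Red to get RRBBRRBBR; options L={ -2 -3/2 -23/16 -45/32 } R={ -89/64 -11/8 -5/4 -1 0 } = -179/128
step 10: add Red to get RRBBRRBBRR; options L={ -2 -3/2 -23/16 -45/32 } R={ -179/128 -89/64 -11/8 -5/4 -1 0 } = -359/256
step 11: add Red to get RRBBRRBBRRR; options L={ -2 -3/2 -23/16 -45/32 } R={ -359/256 -179/128 -89/64 -11/8 -5/4 -1 0 } = -719/512
step 12: add Blue to get RRBBRRBBRRRB; options L={ -2 -3/2 -23/16 -45/32 -719/512 } R={ -359/256 -179/128 -89/64 -11/8 -5/4 -1 0 } = -1437/1024
step 13: add Blue to get RRBBRRBBRRRBB; options L={ -2 -3/2 -23/16 -45/32 -719/512 -1437/1024 } R={ -359/256 -179/128 -89/64 -11/8 -5/4 -1 0 } = -2873/2048
step 14: add Red to get RRBBRRBBRRRBBR; options L={ -2 -3/2 -23/16 -45/32 -719/512 -1437/1024 } R={ -2873/2048 -359/256 -179/128 -89/64 -11/8 -5/4 -1 0 } = -5747/4096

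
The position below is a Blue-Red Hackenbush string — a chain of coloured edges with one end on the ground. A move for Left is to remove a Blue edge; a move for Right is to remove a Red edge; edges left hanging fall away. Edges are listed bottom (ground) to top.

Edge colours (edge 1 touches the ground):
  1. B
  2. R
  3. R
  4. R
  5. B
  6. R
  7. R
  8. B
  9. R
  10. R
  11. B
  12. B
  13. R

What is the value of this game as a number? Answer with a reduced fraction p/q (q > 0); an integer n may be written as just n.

589/4096

1 of 13 · B · max L 0 · min R +∞ so 1
2 of 13 · BR · max L 0 · min R 1 so 1/2
3 of 13 · BRR · max L 0 · min R 1/2 so 1/4
4 of 13 · BRRR · max L 0 · min R 1/4 so 1/8
5 of 13 · BRRRB · max L 1/8 · min R 1/4 so 3/16
6 of 13 · BRRRBR · max L 1/8 · min R 3/16 so 5/32
7 of 13 · BRRRBRR · max L 1/8 · min R 5/32 so 9/64
8 of 13 · BRRRBRRB · max L 9/64 · min R 5/32 so 19/128
9 of 13 · BRRRBRRBR · max L 9/64 · min R 19/128 so 37/256
10 of 13 · BRRRBRRBRR · max L 9/64 · min R 37/256 so 73/512
11 of 13 · BRRRBRRBRRB · max L 73/512 · min R 37/256 so 147/1024
12 of 13 · BRRRBRRBRRBB · max L 147/1024 · min R 37/256 so 295/2048
13 of 13 · BRRRBRRBRRBBR · max L 147/1024 · min R 295/2048 so 589/4096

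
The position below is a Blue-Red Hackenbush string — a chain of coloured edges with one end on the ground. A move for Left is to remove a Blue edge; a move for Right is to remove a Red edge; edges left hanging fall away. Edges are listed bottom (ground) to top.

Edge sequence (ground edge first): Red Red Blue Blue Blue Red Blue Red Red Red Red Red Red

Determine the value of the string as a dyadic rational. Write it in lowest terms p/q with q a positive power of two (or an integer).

Prefix values for Red Red Blue Blue Blue Red Blue Red Red Red Red Red Red via {L|R} + simplicity:
R: Left { ∅ }, Right { 0 } -> simplest -1
RR: Left { ∅ }, Right { -1, 0 } -> simplest -2
RRB: Left { -2 }, Right { -1, 0 } -> simplest -3/2
RRBB: Left { -2, -3/2 }, Right { -1, 0 } -> simplest -5/4
RRBBB: Left { -2, -3/2, -5/4 }, Right { -1, 0 } -> simplest -9/8
RRBBBR: Left { -2, -3/2, -5/4 }, Right { -9/8, -1, 0 } -> simplest -19/16
RRBBBRB: Left { -2, -3/2, -5/4, -19/16 }, Right { -9/8, -1, 0 } -> simplest -37/32
RRBBBRBR: Left { -2, -3/2, -5/4, -19/16 }, Right { -37/32, -9/8, -1, 0 } -> simplest -75/64
RRBBBRBRR: Left { -2, -3/2, -5/4, -19/16 }, Right { -75/64, -37/32, -9/8, -1, 0 } -> simplest -151/128
RRBBBRBRRR: Left { -2, -3/2, -5/4, -19/16 }, Right { -151/128, -75/64, -37/32, -9/8, -1, 0 } -> simplest -303/256
RRBBBRBRRRR: Left { -2, -3/2, -5/4, -19/16 }, Right { -303/256, -151/128, -75/64, -37/32, -9/8, -1, 0 } -> simplest -607/512
RRBBBRBRRRRR: Left { -2, -3/2, -5/4, -19/16 }, Right { -607/512, -303/256, -151/128, -75/64, -37/32, -9/8, -1, 0 } -> simplest -1215/1024
RRBBBRBRRRRRR: Left { -2, -3/2, -5/4, -19/16 }, Right { -1215/1024, -607/512, -303/256, -151/128, -75/64, -37/32, -9/8, -1, 0 } -> simplest -2431/2048

-2431/2048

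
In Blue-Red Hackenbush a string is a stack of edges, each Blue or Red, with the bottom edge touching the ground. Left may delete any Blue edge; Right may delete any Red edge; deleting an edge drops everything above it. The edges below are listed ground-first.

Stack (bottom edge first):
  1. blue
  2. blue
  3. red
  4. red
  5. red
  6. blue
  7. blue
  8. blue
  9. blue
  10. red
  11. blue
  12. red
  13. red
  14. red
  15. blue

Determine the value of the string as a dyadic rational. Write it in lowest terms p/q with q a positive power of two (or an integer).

val_1 [b]  L=[0]  R=[—]  -> 1
val_2 [bb]  L=[0, 1]  R=[—]  -> 2
val_3 [bbr]  L=[0, 1]  R=[2]  -> 3/2
val_4 [bbrr]  L=[0, 1]  R=[3/2, 2]  -> 5/4
val_5 [bbrrr]  L=[0, 1]  R=[5/4, 3/2, 2]  -> 9/8
val_6 [bbrrrb]  L=[0, 1, 9/8]  R=[5/4, 3/2, 2]  -> 19/16
val_7 [bbrrrbb]  L=[0, 1, 9/8, 19/16]  R=[5/4, 3/2, 2]  -> 39/32
val_8 [bbrrrbbb]  L=[0, 1, 9/8, 19/16, 39/32]  R=[5/4, 3/2, 2]  -> 79/64
val_9 [bbrrrbbbb]  L=[0, 1, 9/8, 19/16, 39/32, 79/64]  R=[5/4, 3/2, 2]  -> 159/128
val_10 [bbrrrbbbbr]  L=[0, 1, 9/8, 19/16, 39/32, 79/64]  R=[159/128, 5/4, 3/2, 2]  -> 317/256
val_11 [bbrrrbbbbrb]  L=[0, 1, 9/8, 19/16, 39/32, 79/64, 317/256]  R=[159/128, 5/4, 3/2, 2]  -> 635/512
val_12 [bbrrrbbbbrbr]  L=[0, 1, 9/8, 19/16, 39/32, 79/64, 317/256]  R=[635/512, 159/128, 5/4, 3/2, 2]  -> 1269/1024
val_13 [bbrrrbbbbrbrr]  L=[0, 1, 9/8, 19/16, 39/32, 79/64, 317/256]  R=[1269/1024, 635/512, 159/128, 5/4, 3/2, 2]  -> 2537/2048
val_14 [bbrrrbbbbrbrrr]  L=[0, 1, 9/8, 19/16, 39/32, 79/64, 317/256]  R=[2537/2048, 1269/1024, 635/512, 159/128, 5/4, 3/2, 2]  -> 5073/4096
val_15 [bbrrrbbbbrbrrrb]  L=[0, 1, 9/8, 19/16, 39/32, 79/64, 317/256, 5073/4096]  R=[2537/2048, 1269/1024, 635/512, 159/128, 5/4, 3/2, 2]  -> 10147/8192

10147/8192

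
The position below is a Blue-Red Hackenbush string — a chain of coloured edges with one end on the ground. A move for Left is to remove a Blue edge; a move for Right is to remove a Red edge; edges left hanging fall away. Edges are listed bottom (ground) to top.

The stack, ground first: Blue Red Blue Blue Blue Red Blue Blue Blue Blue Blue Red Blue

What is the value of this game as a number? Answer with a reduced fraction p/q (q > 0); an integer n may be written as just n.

3835/4096

edge 1 of 13 (Blue): { 0 | — } -> 1
edge 2 of 13 (Red): { 0 | 1 } -> 1/2
edge 3 of 13 (Blue): { 0 1/2 | 1 } -> 3/4
edge 4 of 13 (Blue): { 0 1/2 3/4 | 1 } -> 7/8
edge 5 of 13 (Blue): { 0 1/2 3/4 7/8 | 1 } -> 15/16
edge 6 of 13 (Red): { 0 1/2 3/4 7/8 | 15/16 1 } -> 29/32
edge 7 of 13 (Blue): { 0 1/2 3/4 7/8 29/32 | 15/16 1 } -> 59/64
edge 8 of 13 (Blue): { 0 1/2 3/4 7/8 29/32 59/64 | 15/16 1 } -> 119/128
edge 9 of 13 (Blue): { 0 1/2 3/4 7/8 29/32 59/64 119/128 | 15/16 1 } -> 239/256
edge 10 of 13 (Blue): { 0 1/2 3/4 7/8 29/32 59/64 119/128 239/256 | 15/16 1 } -> 479/512
edge 11 of 13 (Blue): { 0 1/2 3/4 7/8 29/32 59/64 119/128 239/256 479/512 | 15/16 1 } -> 959/1024
edge 12 of 13 (Red): { 0 1/2 3/4 7/8 29/32 59/64 119/128 239/256 479/512 | 959/1024 15/16 1 } -> 1917/2048
edge 13 of 13 (Blue): { 0 1/2 3/4 7/8 29/32 59/64 119/128 239/256 479/512 1917/2048 | 959/1024 15/16 1 } -> 3835/4096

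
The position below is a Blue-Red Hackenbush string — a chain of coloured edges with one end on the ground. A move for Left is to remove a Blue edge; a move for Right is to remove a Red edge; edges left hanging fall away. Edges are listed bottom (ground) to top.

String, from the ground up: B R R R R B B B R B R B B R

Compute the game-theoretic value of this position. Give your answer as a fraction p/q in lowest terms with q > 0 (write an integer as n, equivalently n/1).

step 1: add B to get B; options L={ 0 } R={ none } — 1
step 2: add R to get BR; options L={ 0 } R={ 1 } — 1/2
step 3: add R to get BRR; options L={ 0 } R={ 1/2 1 } — 1/4
step 4: add R to get BRRR; options L={ 0 } R={ 1/4 1/2 1 } — 1/8
step 5: add R to get BRRRR; options L={ 0 } R={ 1/8 1/4 1/2 1 } — 1/16
step 6: add B to get BRRRRB; options L={ 0 1/16 } R={ 1/8 1/4 1/2 1 } — 3/32
step 7: add B to get BRRRRBB; options L={ 0 1/16 3/32 } R={ 1/8 1/4 1/2 1 } — 7/64
step 8: add B to get BRRRRBBB; options L={ 0 1/16 3/32 7/64 } R={ 1/8 1/4 1/2 1 } — 15/128
step 9: add R to get BRRRRBBBR; options L={ 0 1/16 3/32 7/64 } R={ 15/128 1/8 1/4 1/2 1 } — 29/256
step 10: add B to get BRRRRBBBRB; options L={ 0 1/16 3/32 7/64 29/256 } R={ 15/128 1/8 1/4 1/2 1 } — 59/512
step 11: add R to get BRRRRBBBRBR; options L={ 0 1/16 3/32 7/64 29/256 } R={ 59/512 15/128 1/8 1/4 1/2 1 } — 117/1024
step 12: add B to get BRRRRBBBRBRB; options L={ 0 1/16 3/32 7/64 29/256 117/1024 } R={ 59/512 15/128 1/8 1/4 1/2 1 } — 235/2048
step 13: add B to get BRRRRBBBRBRBB; options L={ 0 1/16 3/32 7/64 29/256 117/1024 235/2048 } R={ 59/512 15/128 1/8 1/4 1/2 1 } — 471/4096
step 14: add R to get BRRRRBBBRBRBBR; options L={ 0 1/16 3/32 7/64 29/256 117/1024 235/2048 } R={ 471/4096 59/512 15/128 1/8 1/4 1/2 1 } — 941/8192

941/8192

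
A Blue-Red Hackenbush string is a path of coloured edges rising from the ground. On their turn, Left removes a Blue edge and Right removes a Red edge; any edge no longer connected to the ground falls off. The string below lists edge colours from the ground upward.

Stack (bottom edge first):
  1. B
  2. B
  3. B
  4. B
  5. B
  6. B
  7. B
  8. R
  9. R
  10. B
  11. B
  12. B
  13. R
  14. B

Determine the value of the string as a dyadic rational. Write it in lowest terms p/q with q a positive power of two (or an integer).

827/128

Recurse on prefixes of the 14-edge string B B B B B B B R R B B B R B:
val_1 [B]  L=[0]  R=[(no moves)]  = 1
val_2 [BB]  L=[0 1]  R=[(no moves)]  = 2
val_3 [BBB]  L=[0 1 2]  R=[(no moves)]  = 3
val_4 [BBBB]  L=[0 1 2 3]  R=[(no moves)]  = 4
val_5 [BBBBB]  L=[0 1 2 3 4]  R=[(no moves)]  = 5
val_6 [BBBBBB]  L=[0 1 2 3 4 5]  R=[(no moves)]  = 6
val_7 [BBBBBBB]  L=[0 1 2 3 4 5 6]  R=[(no moves)]  = 7
val_8 [BBBBBBBR]  L=[0 1 2 3 4 5 6]  R=[7]  = 13/2
val_9 [BBBBBBBRR]  L=[0 1 2 3 4 5 6]  R=[13/2 7]  = 25/4
val_10 [BBBBBBBRRB]  L=[0 1 2 3 4 5 6 25/4]  R=[13/2 7]  = 51/8
val_11 [BBBBBBBRRBB]  L=[0 1 2 3 4 5 6 25/4 51/8]  R=[13/2 7]  = 103/16
val_12 [BBBBBBBRRBBB]  L=[0 1 2 3 4 5 6 25/4 51/8 103/16]  R=[13/2 7]  = 207/32
val_13 [BBBBBBBRRBBBR]  L=[0 1 2 3 4 5 6 25/4 51/8 103/16]  R=[207/32 13/2 7]  = 413/64
val_14 [BBBBBBBRRBBBRB]  L=[0 1 2 3 4 5 6 25/4 51/8 103/16 413/64]  R=[207/32 13/2 7]  = 827/128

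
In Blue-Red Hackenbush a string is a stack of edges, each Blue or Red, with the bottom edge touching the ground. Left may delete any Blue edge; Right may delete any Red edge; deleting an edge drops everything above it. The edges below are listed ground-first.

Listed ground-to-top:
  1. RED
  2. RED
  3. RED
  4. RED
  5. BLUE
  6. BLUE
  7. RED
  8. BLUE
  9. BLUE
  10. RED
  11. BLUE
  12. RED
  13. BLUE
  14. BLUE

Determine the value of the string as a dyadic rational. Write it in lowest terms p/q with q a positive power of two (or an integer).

g_1 [R]  L=[∅]  R=[0]  so -1
g_2 [RR]  L=[∅]  R=[-1 0]  so -2
g_3 [RRR]  L=[∅]  R=[-2 -1 0]  so -3
g_4 [RRRR]  L=[∅]  R=[-3 -2 -1 0]  so -4
g_5 [RRRRB]  L=[-4]  R=[-3 -2 -1 0]  so -7/2
g_6 [RRRRBB]  L=[-4 -7/2]  R=[-3 -2 -1 0]  so -13/4
g_7 [RRRRBBR]  L=[-4 -7/2]  R=[-13/4 -3 -2 -1 0]  so -27/8
g_8 [RRRRBBRB]  L=[-4 -7/2 -27/8]  R=[-13/4 -3 -2 -1 0]  so -53/16
g_9 [RRRRBBRBB]  L=[-4 -7/2 -27/8 -53/16]  R=[-13/4 -3 -2 -1 0]  so -105/32
g_10 [RRRRBBRBBR]  L=[-4 -7/2 -27/8 -53/16]  R=[-105/32 -13/4 -3 -2 -1 0]  so -211/64
g_11 [RRRRBBRBBRB]  L=[-4 -7/2 -27/8 -53/16 -211/64]  R=[-105/32 -13/4 -3 -2 -1 0]  so -421/128
g_12 [RRRRBBRBBRBR]  L=[-4 -7/2 -27/8 -53/16 -211/64]  R=[-421/128 -105/32 -13/4 -3 -2 -1 0]  so -843/256
g_13 [RRRRBBRBBRBRB]  L=[-4 -7/2 -27/8 -53/16 -211/64 -843/256]  R=[-421/128 -105/32 -13/4 -3 -2 -1 0]  so -1685/512
g_14 [RRRRBBRBBRBRBB]  L=[-4 -7/2 -27/8 -53/16 -211/64 -843/256 -1685/512]  R=[-421/128 -105/32 -13/4 -3 -2 -1 0]  so -3369/1024

-3369/1024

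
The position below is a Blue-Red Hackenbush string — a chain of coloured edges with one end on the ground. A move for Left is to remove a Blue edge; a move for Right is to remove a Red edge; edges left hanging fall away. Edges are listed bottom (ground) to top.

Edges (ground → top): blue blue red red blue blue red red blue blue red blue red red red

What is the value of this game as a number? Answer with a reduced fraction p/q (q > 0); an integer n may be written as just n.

11473/8192

Recurse on prefixes of the 15-edge string blue blue red red blue blue red red blue blue red blue red red red:
step 1: add blue to get b; options L={ 0 } R={ · } → 1
step 2: add blue to get bb; options L={ 0, 1 } R={ · } → 2
step 3: add red to get bbr; options L={ 0, 1 } R={ 2 } → 3/2
step 4: add red to get bbrr; options L={ 0, 1 } R={ 3/2, 2 } → 5/4
step 5: add blue to get bbrrb; options L={ 0, 1, 5/4 } R={ 3/2, 2 } → 11/8
step 6: add blue to get bbrrbb; options L={ 0, 1, 5/4, 11/8 } R={ 3/2, 2 } → 23/16
step 7: add red to get bbrrbbr; options L={ 0, 1, 5/4, 11/8 } R={ 23/16, 3/2, 2 } → 45/32
step 8: add red to get bbrrbbrr; options L={ 0, 1, 5/4, 11/8 } R={ 45/32, 23/16, 3/2, 2 } → 89/64
step 9: add blue to get bbrrbbrrb; options L={ 0, 1, 5/4, 11/8, 89/64 } R={ 45/32, 23/16, 3/2, 2 } → 179/128
step 10: add blue to get bbrrbbrrbb; options L={ 0, 1, 5/4, 11/8, 89/64, 179/128 } R={ 45/32, 23/16, 3/2, 2 } → 359/256
step 11: add red to get bbrrbbrrbbr; options L={ 0, 1, 5/4, 11/8, 89/64, 179/128 } R={ 359/256, 45/32, 23/16, 3/2, 2 } → 717/512
step 12: add blue to get bbrrbbrrbbrb; options L={ 0, 1, 5/4, 11/8, 89/64, 179/128, 717/512 } R={ 359/256, 45/32, 23/16, 3/2, 2 } → 1435/1024
step 13: add red to get bbrrbbrrbbrbr; options L={ 0, 1, 5/4, 11/8, 89/64, 179/128, 717/512 } R={ 1435/1024, 359/256, 45/32, 23/16, 3/2, 2 } → 2869/2048
step 14: add red to get bbrrbbrrbbrbrr; options L={ 0, 1, 5/4, 11/8, 89/64, 179/128, 717/512 } R={ 2869/2048, 1435/1024, 359/256, 45/32, 23/16, 3/2, 2 } → 5737/4096
step 15: add red to get bbrrbbrrbbrbrrr; options L={ 0, 1, 5/4, 11/8, 89/64, 179/128, 717/512 } R={ 5737/4096, 2869/2048, 1435/1024, 359/256, 45/32, 23/16, 3/2, 2 } → 11473/8192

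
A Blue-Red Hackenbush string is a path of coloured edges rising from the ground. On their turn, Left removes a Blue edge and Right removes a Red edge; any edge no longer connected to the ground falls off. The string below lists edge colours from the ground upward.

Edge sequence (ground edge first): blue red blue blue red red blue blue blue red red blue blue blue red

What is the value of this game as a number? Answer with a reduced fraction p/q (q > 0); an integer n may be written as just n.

step 1: add blue to get b; options L={ 0 } R={ · } → 1
step 2: add red to get br; options L={ 0 } R={ 1 } → 1/2
step 3: add blue to get brb; options L={ 0; 1/2 } R={ 1 } → 3/4
step 4: add blue to get brbb; options L={ 0; 1/2; 3/4 } R={ 1 } → 7/8
step 5: add red to get brbbr; options L={ 0; 1/2; 3/4 } R={ 7/8; 1 } → 13/16
step 6: add red to get brbbrr; options L={ 0; 1/2; 3/4 } R={ 13/16; 7/8; 1 } → 25/32
step 7: add blue to get brbbrrb; options L={ 0; 1/2; 3/4; 25/32 } R={ 13/16; 7/8; 1 } → 51/64
step 8: add blue to get brbbrrbb; options L={ 0; 1/2; 3/4; 25/32; 51/64 } R={ 13/16; 7/8; 1 } → 103/128
step 9: add blue to get brbbrrbbb; options L={ 0; 1/2; 3/4; 25/32; 51/64; 103/128 } R={ 13/16; 7/8; 1 } → 207/256
step 10: add red to get brbbrrbbbr; options L={ 0; 1/2; 3/4; 25/32; 51/64; 103/128 } R={ 207/256; 13/16; 7/8; 1 } → 413/512
step 11: add red to get brbbrrbbbrr; options L={ 0; 1/2; 3/4; 25/32; 51/64; 103/128 } R={ 413/512; 207/256; 13/16; 7/8; 1 } → 825/1024
step 12: add blue to get brbbrrbbbrrb; options L={ 0; 1/2; 3/4; 25/32; 51/64; 103/128; 825/1024 } R={ 413/512; 207/256; 13/16; 7/8; 1 } → 1651/2048
step 13: add blue to get brbbrrbbbrrbb; options L={ 0; 1/2; 3/4; 25/32; 51/64; 103/128; 825/1024; 1651/2048 } R={ 413/512; 207/256; 13/16; 7/8; 1 } → 3303/4096
step 14: add blue to get brbbrrbbbrrbbb; options L={ 0; 1/2; 3/4; 25/32; 51/64; 103/128; 825/1024; 1651/2048; 3303/4096 } R={ 413/512; 207/256; 13/16; 7/8; 1 } → 6607/8192
step 15: add red to get brbbrrbbbrrbbbr; options L={ 0; 1/2; 3/4; 25/32; 51/64; 103/128; 825/1024; 1651/2048; 3303/4096 } R={ 6607/8192; 413/512; 207/256; 13/16; 7/8; 1 } → 13213/16384

13213/16384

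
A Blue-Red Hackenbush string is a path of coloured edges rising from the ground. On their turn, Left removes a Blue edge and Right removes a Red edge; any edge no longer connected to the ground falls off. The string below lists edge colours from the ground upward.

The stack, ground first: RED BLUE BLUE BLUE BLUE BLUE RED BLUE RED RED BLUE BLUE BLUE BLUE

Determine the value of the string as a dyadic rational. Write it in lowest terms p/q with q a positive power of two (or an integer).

value(R) = { — | 0 } — -1
value(RB) = { -1 | 0 } — -1/2
value(RBB) = { -1, -1/2 | 0 } — -1/4
value(RBBB) = { -1, -1/2, -1/4 | 0 } — -1/8
value(RBBBB) = { -1, -1/2, -1/4, -1/8 | 0 } — -1/16
value(RBBBBB) = { -1, -1/2, -1/4, -1/8, -1/16 | 0 } — -1/32
value(RBBBBBR) = { -1, -1/2, -1/4, -1/8, -1/16 | -1/32, 0 } — -3/64
value(RBBBBBRB) = { -1, -1/2, -1/4, -1/8, -1/16, -3/64 | -1/32, 0 } — -5/128
value(RBBBBBRBR) = { -1, -1/2, -1/4, -1/8, -1/16, -3/64 | -5/128, -1/32, 0 } — -11/256
value(RBBBBBRBRR) = { -1, -1/2, -1/4, -1/8, -1/16, -3/64 | -11/256, -5/128, -1/32, 0 } — -23/512
value(RBBBBBRBRRB) = { -1, -1/2, -1/4, -1/8, -1/16, -3/64, -23/512 | -11/256, -5/128, -1/32, 0 } — -45/1024
value(RBBBBBRBRRBB) = { -1, -1/2, -1/4, -1/8, -1/16, -3/64, -23/512, -45/1024 | -11/256, -5/128, -1/32, 0 } — -89/2048
value(RBBBBBRBRRBBB) = { -1, -1/2, -1/4, -1/8, -1/16, -3/64, -23/512, -45/1024, -89/2048 | -11/256, -5/128, -1/32, 0 } — -177/4096
value(RBBBBBRBRRBBBB) = { -1, -1/2, -1/4, -1/8, -1/16, -3/64, -23/512, -45/1024, -89/2048, -177/4096 | -11/256, -5/128, -1/32, 0 } — -353/8192

-353/8192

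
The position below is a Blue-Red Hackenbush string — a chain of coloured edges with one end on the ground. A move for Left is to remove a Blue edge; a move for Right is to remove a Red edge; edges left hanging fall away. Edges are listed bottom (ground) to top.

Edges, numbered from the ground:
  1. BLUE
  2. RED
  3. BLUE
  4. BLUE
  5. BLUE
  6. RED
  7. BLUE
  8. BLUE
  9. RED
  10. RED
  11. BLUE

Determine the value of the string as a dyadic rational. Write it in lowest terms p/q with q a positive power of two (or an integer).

947/1024

Build v(s[:k]) for k = 1..11, string s = BLUE RED BLUE BLUE BLUE RED BLUE BLUE RED RED BLUE.
step 1: add BLUE to get B; options L={ 0 } R={ (no moves) } so 1
step 2: add RED to get BR; options L={ 0 } R={ 1 } so 1/2
step 3: add BLUE to get BRB; options L={ 0, 1/2 } R={ 1 } so 3/4
step 4: add BLUE to get BRBB; options L={ 0, 1/2, 3/4 } R={ 1 } so 7/8
step 5: add BLUE to get BRBBB; options L={ 0, 1/2, 3/4, 7/8 } R={ 1 } so 15/16
step 6: add RED to get BRBBBR; options L={ 0, 1/2, 3/4, 7/8 } R={ 15/16, 1 } so 29/32
step 7: add BLUE to get BRBBBRB; options L={ 0, 1/2, 3/4, 7/8, 29/32 } R={ 15/16, 1 } so 59/64
step 8: add BLUE to get BRBBBRBB; options L={ 0, 1/2, 3/4, 7/8, 29/32, 59/64 } R={ 15/16, 1 } so 119/128
step 9: add RED to get BRBBBRBBR; options L={ 0, 1/2, 3/4, 7/8, 29/32, 59/64 } R={ 119/128, 15/16, 1 } so 237/256
step 10: add RED to get BRBBBRBBRR; options L={ 0, 1/2, 3/4, 7/8, 29/32, 59/64 } R={ 237/256, 119/128, 15/16, 1 } so 473/512
step 11: add BLUE to get BRBBBRBBRRB; options L={ 0, 1/2, 3/4, 7/8, 29/32, 59/64, 473/512 } R={ 237/256, 119/128, 15/16, 1 } so 947/1024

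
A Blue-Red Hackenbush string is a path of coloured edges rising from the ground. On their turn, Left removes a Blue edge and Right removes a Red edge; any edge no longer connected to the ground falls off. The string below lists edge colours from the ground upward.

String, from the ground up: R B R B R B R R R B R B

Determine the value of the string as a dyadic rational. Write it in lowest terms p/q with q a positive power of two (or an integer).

Build val(s[:k]) for k = 1..12, string s = R B R B R B R R R B R B.
edge 1 of 12 (R): { none | 0 } -> -1
edge 2 of 12 (B): { -1 | 0 } -> -1/2
edge 3 of 12 (R): { -1 | -1/2,0 } -> -3/4
edge 4 of 12 (B): { -1,-3/4 | -1/2,0 } -> -5/8
edge 5 of 12 (R): { -1,-3/4 | -5/8,-1/2,0 } -> -11/16
edge 6 of 12 (B): { -1,-3/4,-11/16 | -5/8,-1/2,0 } -> -21/32
edge 7 of 12 (R): { -1,-3/4,-11/16 | -21/32,-5/8,-1/2,0 } -> -43/64
edge 8 of 12 (R): { -1,-3/4,-11/16 | -43/64,-21/32,-5/8,-1/2,0 } -> -87/128
edge 9 of 12 (R): { -1,-3/4,-11/16 | -87/128,-43/64,-21/32,-5/8,-1/2,0 } -> -175/256
edge 10 of 12 (B): { -1,-3/4,-11/16,-175/256 | -87/128,-43/64,-21/32,-5/8,-1/2,0 } -> -349/512
edge 11 of 12 (R): { -1,-3/4,-11/16,-175/256 | -349/512,-87/128,-43/64,-21/32,-5/8,-1/2,0 } -> -699/1024
edge 12 of 12 (B): { -1,-3/4,-11/16,-175/256,-699/1024 | -349/512,-87/128,-43/64,-21/32,-5/8,-1/2,0 } -> -1397/2048

-1397/2048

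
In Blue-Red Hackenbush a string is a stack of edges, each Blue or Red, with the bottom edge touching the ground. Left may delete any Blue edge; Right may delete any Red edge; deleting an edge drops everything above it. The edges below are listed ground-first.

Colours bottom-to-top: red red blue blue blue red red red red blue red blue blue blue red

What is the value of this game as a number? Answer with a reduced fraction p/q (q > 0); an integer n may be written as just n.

-10147/8192

Recurse on prefixes of the 15-edge string red red blue blue blue red red red red blue red blue blue blue red:
r: Left { — }, Right { 0 } => simplest -1
rr: Left { — }, Right { -1, 0 } => simplest -2
rrb: Left { -2 }, Right { -1, 0 } => simplest -3/2
rrbb: Left { -2, -3/2 }, Right { -1, 0 } => simplest -5/4
rrbbb: Left { -2, -3/2, -5/4 }, Right { -1, 0 } => simplest -9/8
rrbbbr: Left { -2, -3/2, -5/4 }, Right { -9/8, -1, 0 } => simplest -19/16
rrbbbrr: Left { -2, -3/2, -5/4 }, Right { -19/16, -9/8, -1, 0 } => simplest -39/32
rrbbbrrr: Left { -2, -3/2, -5/4 }, Right { -39/32, -19/16, -9/8, -1, 0 } => simplest -79/64
rrbbbrrrr: Left { -2, -3/2, -5/4 }, Right { -79/64, -39/32, -19/16, -9/8, -1, 0 } => simplest -159/128
rrbbbrrrrb: Left { -2, -3/2, -5/4, -159/128 }, Right { -79/64, -39/32, -19/16, -9/8, -1, 0 } => simplest -317/256
rrbbbrrrrbr: Left { -2, -3/2, -5/4, -159/128 }, Right { -317/256, -79/64, -39/32, -19/16, -9/8, -1, 0 } => simplest -635/512
rrbbbrrrrbrb: Left { -2, -3/2, -5/4, -159/128, -635/512 }, Right { -317/256, -79/64, -39/32, -19/16, -9/8, -1, 0 } => simplest -1269/1024
rrbbbrrrrbrbb: Left { -2, -3/2, -5/4, -159/128, -635/512, -1269/1024 }, Right { -317/256, -79/64, -39/32, -19/16, -9/8, -1, 0 } => simplest -2537/2048
rrbbbrrrrbrbbb: Left { -2, -3/2, -5/4, -159/128, -635/512, -1269/1024, -2537/2048 }, Right { -317/256, -79/64, -39/32, -19/16, -9/8, -1, 0 } => simplest -5073/4096
rrbbbrrrrbrbbbr: Left { -2, -3/2, -5/4, -159/128, -635/512, -1269/1024, -2537/2048 }, Right { -5073/4096, -317/256, -79/64, -39/32, -19/16, -9/8, -1, 0 } => simplest -10147/8192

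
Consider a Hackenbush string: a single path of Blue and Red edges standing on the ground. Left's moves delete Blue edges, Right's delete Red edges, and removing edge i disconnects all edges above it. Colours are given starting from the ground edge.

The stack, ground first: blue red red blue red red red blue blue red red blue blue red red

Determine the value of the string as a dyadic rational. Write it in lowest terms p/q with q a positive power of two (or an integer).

4505/16384

Recurse on prefixes of the 15-edge string blue red red blue red red red blue blue red red blue blue red red:
g(b) = { 0 | (no moves) } → 1
g(br) = { 0 | 1 } → 1/2
g(brr) = { 0 | 1/2,1 } → 1/4
g(brrb) = { 0,1/4 | 1/2,1 } → 3/8
g(brrbr) = { 0,1/4 | 3/8,1/2,1 } → 5/16
g(brrbrr) = { 0,1/4 | 5/16,3/8,1/2,1 } → 9/32
g(brrbrrr) = { 0,1/4 | 9/32,5/16,3/8,1/2,1 } → 17/64
g(brrbrrrb) = { 0,1/4,17/64 | 9/32,5/16,3/8,1/2,1 } → 35/128
g(brrbrrrbb) = { 0,1/4,17/64,35/128 | 9/32,5/16,3/8,1/2,1 } → 71/256
g(brrbrrrbbr) = { 0,1/4,17/64,35/128 | 71/256,9/32,5/16,3/8,1/2,1 } → 141/512
g(brrbrrrbbrr) = { 0,1/4,17/64,35/128 | 141/512,71/256,9/32,5/16,3/8,1/2,1 } → 281/1024
g(brrbrrrbbrrb) = { 0,1/4,17/64,35/128,281/1024 | 141/512,71/256,9/32,5/16,3/8,1/2,1 } → 563/2048
g(brrbrrrbbrrbb) = { 0,1/4,17/64,35/128,281/1024,563/2048 | 141/512,71/256,9/32,5/16,3/8,1/2,1 } → 1127/4096
g(brrbrrrbbrrbbr) = { 0,1/4,17/64,35/128,281/1024,563/2048 | 1127/4096,141/512,71/256,9/32,5/16,3/8,1/2,1 } → 2253/8192
g(brrbrrrbbrrbbrr) = { 0,1/4,17/64,35/128,281/1024,563/2048 | 2253/8192,1127/4096,141/512,71/256,9/32,5/16,3/8,1/2,1 } → 4505/16384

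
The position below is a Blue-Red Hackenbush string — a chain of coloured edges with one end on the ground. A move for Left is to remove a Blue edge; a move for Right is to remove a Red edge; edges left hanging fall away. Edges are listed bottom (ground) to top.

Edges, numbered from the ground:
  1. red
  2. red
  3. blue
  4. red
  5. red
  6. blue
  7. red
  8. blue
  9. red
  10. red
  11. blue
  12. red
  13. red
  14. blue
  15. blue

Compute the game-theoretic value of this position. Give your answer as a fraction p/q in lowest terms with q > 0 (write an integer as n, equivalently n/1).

-15065/8192

G_1 [r]  L=[·]  R=[0]  ⇒ -1
G_2 [rr]  L=[·]  R=[-1; 0]  ⇒ -2
G_3 [rrb]  L=[-2]  R=[-1; 0]  ⇒ -3/2
G_4 [rrbr]  L=[-2]  R=[-3/2; -1; 0]  ⇒ -7/4
G_5 [rrbrr]  L=[-2]  R=[-7/4; -3/2; -1; 0]  ⇒ -15/8
G_6 [rrbrrb]  L=[-2; -15/8]  R=[-7/4; -3/2; -1; 0]  ⇒ -29/16
G_7 [rrbrrbr]  L=[-2; -15/8]  R=[-29/16; -7/4; -3/2; -1; 0]  ⇒ -59/32
G_8 [rrbrrbrb]  L=[-2; -15/8; -59/32]  R=[-29/16; -7/4; -3/2; -1; 0]  ⇒ -117/64
G_9 [rrbrrbrbr]  L=[-2; -15/8; -59/32]  R=[-117/64; -29/16; -7/4; -3/2; -1; 0]  ⇒ -235/128
G_10 [rrbrrbrbrr]  L=[-2; -15/8; -59/32]  R=[-235/128; -117/64; -29/16; -7/4; -3/2; -1; 0]  ⇒ -471/256
G_11 [rrbrrbrbrrb]  L=[-2; -15/8; -59/32; -471/256]  R=[-235/128; -117/64; -29/16; -7/4; -3/2; -1; 0]  ⇒ -941/512
G_12 [rrbrrbrbrrbr]  L=[-2; -15/8; -59/32; -471/256]  R=[-941/512; -235/128; -117/64; -29/16; -7/4; -3/2; -1; 0]  ⇒ -1883/1024
G_13 [rrbrrbrbrrbrr]  L=[-2; -15/8; -59/32; -471/256]  R=[-1883/1024; -941/512; -235/128; -117/64; -29/16; -7/4; -3/2; -1; 0]  ⇒ -3767/2048
G_14 [rrbrrbrbrrbrrb]  L=[-2; -15/8; -59/32; -471/256; -3767/2048]  R=[-1883/1024; -941/512; -235/128; -117/64; -29/16; -7/4; -3/2; -1; 0]  ⇒ -7533/4096
G_15 [rrbrrbrbrrbrrbb]  L=[-2; -15/8; -59/32; -471/256; -3767/2048; -7533/4096]  R=[-1883/1024; -941/512; -235/128; -117/64; -29/16; -7/4; -3/2; -1; 0]  ⇒ -15065/8192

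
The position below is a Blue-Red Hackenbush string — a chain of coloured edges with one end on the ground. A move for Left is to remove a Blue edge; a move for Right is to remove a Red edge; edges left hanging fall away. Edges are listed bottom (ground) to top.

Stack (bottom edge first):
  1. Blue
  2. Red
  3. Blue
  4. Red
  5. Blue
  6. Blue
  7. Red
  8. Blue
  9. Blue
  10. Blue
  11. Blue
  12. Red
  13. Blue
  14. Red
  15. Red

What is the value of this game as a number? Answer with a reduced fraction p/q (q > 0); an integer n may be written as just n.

11753/16384

Recurse on prefixes of the 15-edge string Blue Red Blue Red Blue Blue Red Blue Blue Blue Blue Red Blue Red Red:
edge 1 of 15 (Blue): { 0 | (no moves) } => 1
edge 2 of 15 (Red): { 0 | 1 } => 1/2
edge 3 of 15 (Blue): { 0; 1/2 | 1 } => 3/4
edge 4 of 15 (Red): { 0; 1/2 | 3/4; 1 } => 5/8
edge 5 of 15 (Blue): { 0; 1/2; 5/8 | 3/4; 1 } => 11/16
edge 6 of 15 (Blue): { 0; 1/2; 5/8; 11/16 | 3/4; 1 } => 23/32
edge 7 of 15 (Red): { 0; 1/2; 5/8; 11/16 | 23/32; 3/4; 1 } => 45/64
edge 8 of 15 (Blue): { 0; 1/2; 5/8; 11/16; 45/64 | 23/32; 3/4; 1 } => 91/128
edge 9 of 15 (Blue): { 0; 1/2; 5/8; 11/16; 45/64; 91/128 | 23/32; 3/4; 1 } => 183/256
edge 10 of 15 (Blue): { 0; 1/2; 5/8; 11/16; 45/64; 91/128; 183/256 | 23/32; 3/4; 1 } => 367/512
edge 11 of 15 (Blue): { 0; 1/2; 5/8; 11/16; 45/64; 91/128; 183/256; 367/512 | 23/32; 3/4; 1 } => 735/1024
edge 12 of 15 (Red): { 0; 1/2; 5/8; 11/16; 45/64; 91/128; 183/256; 367/512 | 735/1024; 23/32; 3/4; 1 } => 1469/2048
edge 13 of 15 (Blue): { 0; 1/2; 5/8; 11/16; 45/64; 91/128; 183/256; 367/512; 1469/2048 | 735/1024; 23/32; 3/4; 1 } => 2939/4096
edge 14 of 15 (Red): { 0; 1/2; 5/8; 11/16; 45/64; 91/128; 183/256; 367/512; 1469/2048 | 2939/4096; 735/1024; 23/32; 3/4; 1 } => 5877/8192
edge 15 of 15 (Red): { 0; 1/2; 5/8; 11/16; 45/64; 91/128; 183/256; 367/512; 1469/2048 | 5877/8192; 2939/4096; 735/1024; 23/32; 3/4; 1 } => 11753/16384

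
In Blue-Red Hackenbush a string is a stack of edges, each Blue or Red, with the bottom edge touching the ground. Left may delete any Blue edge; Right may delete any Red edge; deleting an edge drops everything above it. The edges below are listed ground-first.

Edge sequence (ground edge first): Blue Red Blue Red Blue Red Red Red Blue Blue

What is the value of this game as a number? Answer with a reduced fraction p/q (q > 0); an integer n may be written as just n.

327/512

Prefix values for Blue Red Blue Red Blue Red Red Red Blue Blue via {L|R} + simplicity:
G(B) = { 0 | ∅ } so 1
G(BR) = { 0 | 1 } so 1/2
G(BRB) = { 0,1/2 | 1 } so 3/4
G(BRBR) = { 0,1/2 | 3/4,1 } so 5/8
G(BRBRB) = { 0,1/2,5/8 | 3/4,1 } so 11/16
G(BRBRBR) = { 0,1/2,5/8 | 11/16,3/4,1 } so 21/32
G(BRBRBRR) = { 0,1/2,5/8 | 21/32,11/16,3/4,1 } so 41/64
G(BRBRBRRR) = { 0,1/2,5/8 | 41/64,21/32,11/16,3/4,1 } so 81/128
G(BRBRBRRRB) = { 0,1/2,5/8,81/128 | 41/64,21/32,11/16,3/4,1 } so 163/256
G(BRBRBRRRBB) = { 0,1/2,5/8,81/128,163/256 | 41/64,21/32,11/16,3/4,1 } so 327/512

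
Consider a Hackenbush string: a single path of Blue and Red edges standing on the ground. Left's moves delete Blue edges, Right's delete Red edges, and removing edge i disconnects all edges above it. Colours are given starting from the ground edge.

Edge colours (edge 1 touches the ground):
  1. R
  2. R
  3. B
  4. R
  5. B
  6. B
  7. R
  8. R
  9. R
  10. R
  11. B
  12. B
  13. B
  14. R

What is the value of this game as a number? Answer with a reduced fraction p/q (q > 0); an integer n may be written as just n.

step 1: add R to get R; options L={ · } R={ 0 } — -1
step 2: add R to get RR; options L={ · } R={ -1,0 } — -2
step 3: add B to get RRB; options L={ -2 } R={ -1,0 } — -3/2
step 4: add R to get RRBR; options L={ -2 } R={ -3/2,-1,0 } — -7/4
step 5: add B to get RRBRB; options L={ -2,-7/4 } R={ -3/2,-1,0 } — -13/8
step 6: add B to get RRBRBB; options L={ -2,-7/4,-13/8 } R={ -3/2,-1,0 } — -25/16
step 7: add R to get RRBRBBR; options L={ -2,-7/4,-13/8 } R={ -25/16,-3/2,-1,0 } — -51/32
step 8: add R to get RRBRBBRR; options L={ -2,-7/4,-13/8 } R={ -51/32,-25/16,-3/2,-1,0 } — -103/64
step 9: add R to get RRBRBBRRR; options L={ -2,-7/4,-13/8 } R={ -103/64,-51/32,-25/16,-3/2,-1,0 } — -207/128
step 10: add R to get RRBRBBRRRR; options L={ -2,-7/4,-13/8 } R={ -207/128,-103/64,-51/32,-25/16,-3/2,-1,0 } — -415/256
step 11: add B to get RRBRBBRRRRB; options L={ -2,-7/4,-13/8,-415/256 } R={ -207/128,-103/64,-51/32,-25/16,-3/2,-1,0 } — -829/512
step 12: add B to get RRBRBBRRRRBB; options L={ -2,-7/4,-13/8,-415/256,-829/512 } R={ -207/128,-103/64,-51/32,-25/16,-3/2,-1,0 } — -1657/1024
step 13: add B to get RRBRBBRRRRBBB; options L={ -2,-7/4,-13/8,-415/256,-829/512,-1657/1024 } R={ -207/128,-103/64,-51/32,-25/16,-3/2,-1,0 } — -3313/2048
step 14: add R to get RRBRBBRRRRBBBR; options L={ -2,-7/4,-13/8,-415/256,-829/512,-1657/1024 } R={ -3313/2048,-207/128,-103/64,-51/32,-25/16,-3/2,-1,0 } — -6627/4096

-6627/4096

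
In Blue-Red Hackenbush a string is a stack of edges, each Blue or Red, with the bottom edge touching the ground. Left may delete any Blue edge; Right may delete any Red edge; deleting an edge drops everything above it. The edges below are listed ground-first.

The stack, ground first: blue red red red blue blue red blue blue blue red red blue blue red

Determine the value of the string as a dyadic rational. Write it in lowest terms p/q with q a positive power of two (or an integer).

3533/16384

Build val(s[:k]) for k = 1..15, string s = blue red red red blue blue red blue blue blue red red blue blue red.
step 1: add blue to get b; options L={ 0 } R={ (no moves) } gives 1
step 2: add red to get br; options L={ 0 } R={ 1 } gives 1/2
step 3: add red to get brr; options L={ 0 } R={ 1/2,1 } gives 1/4
step 4: add red to get brrr; options L={ 0 } R={ 1/4,1/2,1 } gives 1/8
step 5: add blue to get brrrb; options L={ 0,1/8 } R={ 1/4,1/2,1 } gives 3/16
step 6: add blue to get brrrbb; options L={ 0,1/8,3/16 } R={ 1/4,1/2,1 } gives 7/32
step 7: add red to get brrrbbr; options L={ 0,1/8,3/16 } R={ 7/32,1/4,1/2,1 } gives 13/64
step 8: add blue to get brrrbbrb; options L={ 0,1/8,3/16,13/64 } R={ 7/32,1/4,1/2,1 } gives 27/128
step 9: add blue to get brrrbbrbb; options L={ 0,1/8,3/16,13/64,27/128 } R={ 7/32,1/4,1/2,1 } gives 55/256
step 10: add blue to get brrrbbrbbb; options L={ 0,1/8,3/16,13/64,27/128,55/256 } R={ 7/32,1/4,1/2,1 } gives 111/512
step 11: add red to get brrrbbrbbbr; options L={ 0,1/8,3/16,13/64,27/128,55/256 } R={ 111/512,7/32,1/4,1/2,1 } gives 221/1024
step 12: add red to get brrrbbrbbbrr; options L={ 0,1/8,3/16,13/64,27/128,55/256 } R={ 221/1024,111/512,7/32,1/4,1/2,1 } gives 441/2048
step 13: add blue to get brrrbbrbbbrrb; options L={ 0,1/8,3/16,13/64,27/128,55/256,441/2048 } R={ 221/1024,111/512,7/32,1/4,1/2,1 } gives 883/4096
step 14: add blue to get brrrbbrbbbrrbb; options L={ 0,1/8,3/16,13/64,27/128,55/256,441/2048,883/4096 } R={ 221/1024,111/512,7/32,1/4,1/2,1 } gives 1767/8192
step 15: add red to get brrrbbrbbbrrbbr; options L={ 0,1/8,3/16,13/64,27/128,55/256,441/2048,883/4096 } R={ 1767/8192,221/1024,111/512,7/32,1/4,1/2,1 } gives 3533/16384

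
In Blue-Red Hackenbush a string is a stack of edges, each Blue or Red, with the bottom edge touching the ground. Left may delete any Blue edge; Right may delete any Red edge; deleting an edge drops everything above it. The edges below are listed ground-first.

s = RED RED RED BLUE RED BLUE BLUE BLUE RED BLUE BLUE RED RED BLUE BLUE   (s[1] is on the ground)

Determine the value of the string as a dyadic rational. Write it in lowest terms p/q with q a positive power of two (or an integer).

g(R) = { ∅ | 0 } gives -1
g(RR) = { ∅ | -1, 0 } gives -2
g(RRR) = { ∅ | -2, -1, 0 } gives -3
g(RRRB) = { -3 | -2, -1, 0 } gives -5/2
g(RRRBR) = { -3 | -5/2, -2, -1, 0 } gives -11/4
g(RRRBRB) = { -3, -11/4 | -5/2, -2, -1, 0 } gives -21/8
g(RRRBRBB) = { -3, -11/4, -21/8 | -5/2, -2, -1, 0 } gives -41/16
g(RRRBRBBB) = { -3, -11/4, -21/8, -41/16 | -5/2, -2, -1, 0 } gives -81/32
g(RRRBRBBBR) = { -3, -11/4, -21/8, -41/16 | -81/32, -5/2, -2, -1, 0 } gives -163/64
g(RRRBRBBBRB) = { -3, -11/4, -21/8, -41/16, -163/64 | -81/32, -5/2, -2, -1, 0 } gives -325/128
g(RRRBRBBBRBB) = { -3, -11/4, -21/8, -41/16, -163/64, -325/128 | -81/32, -5/2, -2, -1, 0 } gives -649/256
g(RRRBRBBBRBBR) = { -3, -11/4, -21/8, -41/16, -163/64, -325/128 | -649/256, -81/32, -5/2, -2, -1, 0 } gives -1299/512
g(RRRBRBBBRBBRR) = { -3, -11/4, -21/8, -41/16, -163/64, -325/128 | -1299/512, -649/256, -81/32, -5/2, -2, -1, 0 } gives -2599/1024
g(RRRBRBBBRBBRRB) = { -3, -11/4, -21/8, -41/16, -163/64, -325/128, -2599/1024 | -1299/512, -649/256, -81/32, -5/2, -2, -1, 0 } gives -5197/2048
g(RRRBRBBBRBBRRBB) = { -3, -11/4, -21/8, -41/16, -163/64, -325/128, -2599/1024, -5197/2048 | -1299/512, -649/256, -81/32, -5/2, -2, -1, 0 } gives -10393/4096

-10393/4096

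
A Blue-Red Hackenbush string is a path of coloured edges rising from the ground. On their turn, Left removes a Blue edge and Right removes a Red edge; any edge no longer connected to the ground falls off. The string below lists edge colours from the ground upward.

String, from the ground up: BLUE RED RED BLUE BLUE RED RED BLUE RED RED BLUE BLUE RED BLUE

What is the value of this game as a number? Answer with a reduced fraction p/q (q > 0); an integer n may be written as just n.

3227/8192

Build val(s[:k]) for k = 1..14, string s = BLUE RED RED BLUE BLUE RED RED BLUE RED RED BLUE BLUE RED BLUE.
val_1 [B]  L=[0]  R=[(no moves)]  — 1
val_2 [BR]  L=[0]  R=[1]  — 1/2
val_3 [BRR]  L=[0]  R=[1/2, 1]  — 1/4
val_4 [BRRB]  L=[0, 1/4]  R=[1/2, 1]  — 3/8
val_5 [BRRBB]  L=[0, 1/4, 3/8]  R=[1/2, 1]  — 7/16
val_6 [BRRBBR]  L=[0, 1/4, 3/8]  R=[7/16, 1/2, 1]  — 13/32
val_7 [BRRBBRR]  L=[0, 1/4, 3/8]  R=[13/32, 7/16, 1/2, 1]  — 25/64
val_8 [BRRBBRRB]  L=[0, 1/4, 3/8, 25/64]  R=[13/32, 7/16, 1/2, 1]  — 51/128
val_9 [BRRBBRRBR]  L=[0, 1/4, 3/8, 25/64]  R=[51/128, 13/32, 7/16, 1/2, 1]  — 101/256
val_10 [BRRBBRRBRR]  L=[0, 1/4, 3/8, 25/64]  R=[101/256, 51/128, 13/32, 7/16, 1/2, 1]  — 201/512
val_11 [BRRBBRRBRRB]  L=[0, 1/4, 3/8, 25/64, 201/512]  R=[101/256, 51/128, 13/32, 7/16, 1/2, 1]  — 403/1024
val_12 [BRRBBRRBRRBB]  L=[0, 1/4, 3/8, 25/64, 201/512, 403/1024]  R=[101/256, 51/128, 13/32, 7/16, 1/2, 1]  — 807/2048
val_13 [BRRBBRRBRRBBR]  L=[0, 1/4, 3/8, 25/64, 201/512, 403/1024]  R=[807/2048, 101/256, 51/128, 13/32, 7/16, 1/2, 1]  — 1613/4096
val_14 [BRRBBRRBRRBBRB]  L=[0, 1/4, 3/8, 25/64, 201/512, 403/1024, 1613/4096]  R=[807/2048, 101/256, 51/128, 13/32, 7/16, 1/2, 1]  — 3227/8192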